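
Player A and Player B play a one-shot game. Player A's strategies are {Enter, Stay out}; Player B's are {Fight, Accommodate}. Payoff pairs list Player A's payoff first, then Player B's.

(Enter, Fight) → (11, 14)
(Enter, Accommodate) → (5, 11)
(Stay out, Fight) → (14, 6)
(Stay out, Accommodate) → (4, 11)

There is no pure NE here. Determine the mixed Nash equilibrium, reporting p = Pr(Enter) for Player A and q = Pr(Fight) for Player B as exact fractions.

p = 5/8, q = 1/4

In a mixed NE each player is indifferent between their pure strategies, so the opponent's mix sets the indifference.
Player B indifferent between Fight and Accommodate: p·14 + (1−p)·6 = p·11 + (1−p)·11 ⟹ 6 + 8p = 11 + 0p ⟹ p = 5/8.
Player A indifferent between Enter and Stay out: q·11 + (1−q)·5 = q·14 + (1−q)·4 ⟹ 5 + 6q = 4 + 10q ⟹ q = 1/4.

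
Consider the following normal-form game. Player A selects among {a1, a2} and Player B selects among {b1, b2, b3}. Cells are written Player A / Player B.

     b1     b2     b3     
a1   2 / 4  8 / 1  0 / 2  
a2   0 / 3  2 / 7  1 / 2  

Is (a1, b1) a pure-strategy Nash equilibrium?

Yes

Holding Player B at b1: Player A gets 2 from a1, versus 0 from a2. No profitable deviation for Player A.
Holding Player A at a1: Player B gets 4 from b1, versus 1 from b2, 2 from b3. No profitable deviation for Player B either.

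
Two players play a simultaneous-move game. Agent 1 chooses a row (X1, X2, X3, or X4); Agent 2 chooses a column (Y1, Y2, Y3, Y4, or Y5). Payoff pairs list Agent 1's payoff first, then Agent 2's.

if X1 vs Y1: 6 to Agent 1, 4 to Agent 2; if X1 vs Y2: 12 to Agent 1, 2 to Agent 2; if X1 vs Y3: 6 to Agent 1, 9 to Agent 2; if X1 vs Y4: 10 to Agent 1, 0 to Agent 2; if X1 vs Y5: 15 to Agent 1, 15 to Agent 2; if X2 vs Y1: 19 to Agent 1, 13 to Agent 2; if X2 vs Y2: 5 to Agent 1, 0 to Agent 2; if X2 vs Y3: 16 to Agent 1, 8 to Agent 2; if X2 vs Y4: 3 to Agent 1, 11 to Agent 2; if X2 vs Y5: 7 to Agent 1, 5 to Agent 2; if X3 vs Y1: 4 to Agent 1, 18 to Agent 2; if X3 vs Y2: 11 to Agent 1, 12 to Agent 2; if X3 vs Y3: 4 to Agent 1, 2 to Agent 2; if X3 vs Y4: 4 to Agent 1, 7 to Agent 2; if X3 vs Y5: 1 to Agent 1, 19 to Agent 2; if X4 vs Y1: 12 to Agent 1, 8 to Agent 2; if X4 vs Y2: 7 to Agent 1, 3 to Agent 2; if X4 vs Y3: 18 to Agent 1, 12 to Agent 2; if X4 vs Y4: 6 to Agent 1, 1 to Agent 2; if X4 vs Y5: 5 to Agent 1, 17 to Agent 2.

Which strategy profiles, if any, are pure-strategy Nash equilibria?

(X1, Y5) and (X2, Y1)

Check mutual best responses: a cell is a NE iff neither player can gain by unilaterally deviating.
Agent 1's best responses — vs Y1: X2 (payoff 19); vs Y2: X1 (payoff 12); vs Y3: X4 (payoff 18); vs Y4: X1 (payoff 10); vs Y5: X1 (payoff 15).
Agent 2's best responses — vs X1: Y5 (payoff 15); vs X2: Y1 (payoff 13); vs X3: Y5 (payoff 19); vs X4: Y5 (payoff 17).
Mutual best responses occur at (X1, Y5) and (X2, Y1); at each, neither player gains by switching.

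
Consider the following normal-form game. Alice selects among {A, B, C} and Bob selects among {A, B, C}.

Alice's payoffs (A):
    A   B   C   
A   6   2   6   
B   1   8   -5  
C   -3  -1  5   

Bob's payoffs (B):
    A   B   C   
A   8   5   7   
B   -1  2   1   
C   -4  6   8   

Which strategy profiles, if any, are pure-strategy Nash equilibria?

Check mutual best responses: a cell is a NE iff neither player can gain by unilaterally deviating.
Alice's best responses — vs A: A (payoff 6); vs B: B (payoff 8); vs C: A (payoff 6).
Bob's best responses — vs A: A (payoff 8); vs B: B (payoff 2); vs C: C (payoff 8).
Mutual best responses occur at (A, A) and (B, B); at each, neither player gains by switching.

(A, A) and (B, B)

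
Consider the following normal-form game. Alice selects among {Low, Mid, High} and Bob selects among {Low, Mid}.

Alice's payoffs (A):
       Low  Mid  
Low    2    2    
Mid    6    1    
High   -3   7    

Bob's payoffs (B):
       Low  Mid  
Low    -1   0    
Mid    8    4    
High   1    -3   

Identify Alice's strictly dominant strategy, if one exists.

No strictly dominant strategy

Check whether one of Alice's strategies beats all alternatives regardless of what the opponent does.
Low is not dominant: against Low, Mid gives 6 > 2.
Mid is not dominant: against Mid, Low gives 2 > 1.
High is not dominant: against Low, Low gives 2 > -3.
No single strategy is best against every opponent action.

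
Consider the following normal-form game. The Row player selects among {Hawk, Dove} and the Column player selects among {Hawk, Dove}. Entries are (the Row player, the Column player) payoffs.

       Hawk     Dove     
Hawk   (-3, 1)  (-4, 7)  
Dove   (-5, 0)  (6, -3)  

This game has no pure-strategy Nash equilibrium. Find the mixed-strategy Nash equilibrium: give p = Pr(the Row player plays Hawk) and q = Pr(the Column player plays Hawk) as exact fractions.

In a mixed NE each player is indifferent between their pure strategies, so the opponent's mix sets the indifference.
The Column player indifferent between Hawk and Dove: p·1 + (1−p)·0 = p·7 + (1−p)·(-3) ⟹ 0 + 1p = (-3) + 10p ⟹ p = 1/3.
The Row player indifferent between Hawk and Dove: q·(-3) + (1−q)·(-4) = q·(-5) + (1−q)·6 ⟹ (-4) + 1q = 6 + (-11)q ⟹ q = 5/6.

p = 1/3, q = 5/6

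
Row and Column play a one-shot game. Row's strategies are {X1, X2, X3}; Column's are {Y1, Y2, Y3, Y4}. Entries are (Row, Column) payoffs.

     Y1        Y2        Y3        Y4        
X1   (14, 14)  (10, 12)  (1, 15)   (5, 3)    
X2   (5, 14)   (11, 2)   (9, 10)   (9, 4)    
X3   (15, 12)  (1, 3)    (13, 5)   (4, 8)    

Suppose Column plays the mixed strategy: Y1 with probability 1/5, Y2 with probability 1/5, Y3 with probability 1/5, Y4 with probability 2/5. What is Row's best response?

Compute Row's expected payoff from each pure strategy against the given mix.
X1: (1/5)·14 + (1/5)·10 + (1/5)·1 + (2/5)·5 = 7
X2: (1/5)·5 + (1/5)·11 + (1/5)·9 + (2/5)·9 = 43/5
X3: (1/5)·15 + (1/5)·1 + (1/5)·13 + (2/5)·4 = 37/5
Highest expected payoff is 43/5, from X2.

X2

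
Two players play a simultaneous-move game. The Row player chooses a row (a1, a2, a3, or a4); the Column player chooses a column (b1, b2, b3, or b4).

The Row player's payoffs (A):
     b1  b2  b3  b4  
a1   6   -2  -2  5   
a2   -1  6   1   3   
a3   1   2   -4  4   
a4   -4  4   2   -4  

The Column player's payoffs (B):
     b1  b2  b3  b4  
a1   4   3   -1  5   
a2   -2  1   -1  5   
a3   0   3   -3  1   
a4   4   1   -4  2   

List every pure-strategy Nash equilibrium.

(a1, b4)

Check mutual best responses: a cell is a NE iff neither player can gain by unilaterally deviating.
The Row player's best responses — vs b1: a1 (payoff 6); vs b2: a2 (payoff 6); vs b3: a4 (payoff 2); vs b4: a1 (payoff 5).
The Column player's best responses — vs a1: b4 (payoff 5); vs a2: b4 (payoff 5); vs a3: b2 (payoff 3); vs a4: b1 (payoff 4).
The only mutual best response is (a1, b4); neither player gains by switching there.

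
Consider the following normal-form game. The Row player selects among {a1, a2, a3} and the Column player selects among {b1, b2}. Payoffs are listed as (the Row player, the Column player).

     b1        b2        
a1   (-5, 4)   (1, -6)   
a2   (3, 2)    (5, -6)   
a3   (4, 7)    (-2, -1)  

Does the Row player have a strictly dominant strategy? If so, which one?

None

Check whether one of the Row player's strategies beats all alternatives regardless of what the opponent does.
a1 is not dominant: against b1, a2 gives 3 > -5.
a2 is not dominant: against b1, a3 gives 4 > 3.
a3 is not dominant: against b2, a1 gives 1 > -2.
No single strategy is best against every opponent action.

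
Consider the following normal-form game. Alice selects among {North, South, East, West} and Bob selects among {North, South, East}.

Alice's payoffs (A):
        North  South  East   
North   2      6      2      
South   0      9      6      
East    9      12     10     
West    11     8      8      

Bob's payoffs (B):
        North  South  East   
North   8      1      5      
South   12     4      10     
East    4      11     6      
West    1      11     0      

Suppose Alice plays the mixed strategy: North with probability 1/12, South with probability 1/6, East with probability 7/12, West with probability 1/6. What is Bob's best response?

South

Bob's best reply maximizes expected payoff against the mix.
North: (1/12)·8 + (1/6)·12 + (7/12)·4 + (1/6)·1 = 31/6
South: (1/12)·1 + (1/6)·4 + (7/12)·11 + (1/6)·11 = 9
East: (1/12)·5 + (1/6)·10 + (7/12)·6 + (1/6)·0 = 67/12
Highest expected payoff is 9, from South.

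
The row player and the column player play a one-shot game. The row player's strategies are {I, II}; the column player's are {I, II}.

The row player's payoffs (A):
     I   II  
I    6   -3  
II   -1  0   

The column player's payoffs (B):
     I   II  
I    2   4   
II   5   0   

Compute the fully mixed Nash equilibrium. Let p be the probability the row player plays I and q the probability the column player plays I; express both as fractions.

p = 5/7, q = 3/10

Each player's mixing probability is pinned down by making the *other* player indifferent.
The column player indifferent between I and II: p·2 + (1−p)·5 = p·4 + (1−p)·0 ⟹ 5 + (-3)p = 0 + 4p ⟹ p = 5/7.
The row player indifferent between I and II: q·6 + (1−q)·(-3) = q·(-1) + (1−q)·0 ⟹ (-3) + 9q = 0 + (-1)q ⟹ q = 3/10.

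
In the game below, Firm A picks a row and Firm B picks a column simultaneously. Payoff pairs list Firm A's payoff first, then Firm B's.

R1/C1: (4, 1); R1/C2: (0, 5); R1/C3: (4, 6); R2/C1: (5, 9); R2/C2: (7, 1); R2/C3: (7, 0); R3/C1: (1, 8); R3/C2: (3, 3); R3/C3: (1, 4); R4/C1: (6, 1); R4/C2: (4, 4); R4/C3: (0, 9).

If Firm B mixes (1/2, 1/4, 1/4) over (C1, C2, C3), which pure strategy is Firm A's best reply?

R2

Compute Firm A's expected payoff from each pure strategy against the given mix.
R1: (1/2)·4 + (1/4)·0 + (1/4)·4 = 3
R2: (1/2)·5 + (1/4)·7 + (1/4)·7 = 6
R3: (1/2)·1 + (1/4)·3 + (1/4)·1 = 3/2
R4: (1/2)·6 + (1/4)·4 + (1/4)·0 = 4
Highest expected payoff is 6, from R2.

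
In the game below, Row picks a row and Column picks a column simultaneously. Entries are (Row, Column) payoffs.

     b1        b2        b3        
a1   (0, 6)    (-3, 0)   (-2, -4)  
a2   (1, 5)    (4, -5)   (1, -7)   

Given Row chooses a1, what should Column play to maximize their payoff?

b1

With Row fixed at a1, Column's payoffs are: b1 → 6, b2 → 0, b3 → -4.
The maximum is 6, achieved by b1.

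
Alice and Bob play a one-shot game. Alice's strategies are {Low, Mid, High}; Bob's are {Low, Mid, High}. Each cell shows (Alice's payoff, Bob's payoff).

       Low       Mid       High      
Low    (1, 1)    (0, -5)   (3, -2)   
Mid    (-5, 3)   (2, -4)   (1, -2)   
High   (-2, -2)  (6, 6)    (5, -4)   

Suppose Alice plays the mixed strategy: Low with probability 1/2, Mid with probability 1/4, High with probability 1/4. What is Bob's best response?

Bob's best reply maximizes expected payoff against the mix.
Low: (1/2)·1 + (1/4)·3 + (1/4)·(-2) = 3/4
Mid: (1/2)·(-5) + (1/4)·(-4) + (1/4)·6 = -2
High: (1/2)·(-2) + (1/4)·(-2) + (1/4)·(-4) = -5/2
Highest expected payoff is 3/4, from Low.

Low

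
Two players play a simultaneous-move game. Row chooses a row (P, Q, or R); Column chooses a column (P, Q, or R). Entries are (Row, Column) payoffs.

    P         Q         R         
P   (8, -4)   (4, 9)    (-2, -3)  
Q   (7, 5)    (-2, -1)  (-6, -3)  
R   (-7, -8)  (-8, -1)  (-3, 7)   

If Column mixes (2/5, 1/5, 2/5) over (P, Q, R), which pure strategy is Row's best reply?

Compute Row's expected payoff from each pure strategy against the given mix.
P: (2/5)·8 + (1/5)·4 + (2/5)·(-2) = 16/5
Q: (2/5)·7 + (1/5)·(-2) + (2/5)·(-6) = 0
R: (2/5)·(-7) + (1/5)·(-8) + (2/5)·(-3) = -28/5
Highest expected payoff is 16/5, from P.

P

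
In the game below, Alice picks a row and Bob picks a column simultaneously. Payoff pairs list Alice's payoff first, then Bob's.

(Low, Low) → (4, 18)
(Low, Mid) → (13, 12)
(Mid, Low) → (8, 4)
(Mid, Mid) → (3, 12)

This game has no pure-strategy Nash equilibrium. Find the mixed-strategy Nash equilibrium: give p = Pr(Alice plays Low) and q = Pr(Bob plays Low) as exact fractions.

p = 4/7, q = 5/7

Each player's mixing probability is pinned down by making the *other* player indifferent.
Bob indifferent between Low and Mid: p·18 + (1−p)·4 = p·12 + (1−p)·12 ⟹ 4 + 14p = 12 + 0p ⟹ p = 4/7.
Alice indifferent between Low and Mid: q·4 + (1−q)·13 = q·8 + (1−q)·3 ⟹ 13 + (-9)q = 3 + 5q ⟹ q = 5/7.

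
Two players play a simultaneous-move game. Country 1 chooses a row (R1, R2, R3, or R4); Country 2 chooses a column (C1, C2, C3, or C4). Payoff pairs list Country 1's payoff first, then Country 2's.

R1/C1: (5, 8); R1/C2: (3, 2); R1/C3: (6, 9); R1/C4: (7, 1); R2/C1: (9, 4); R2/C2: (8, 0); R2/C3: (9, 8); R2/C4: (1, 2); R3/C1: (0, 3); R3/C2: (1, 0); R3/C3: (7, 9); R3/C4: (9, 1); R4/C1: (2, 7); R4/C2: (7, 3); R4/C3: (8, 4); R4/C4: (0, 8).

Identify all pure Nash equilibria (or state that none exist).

(R2, C3)

Check mutual best responses: a cell is a NE iff neither player can gain by unilaterally deviating.
Country 1's best responses — vs C1: R2 (payoff 9); vs C2: R2 (payoff 8); vs C3: R2 (payoff 9); vs C4: R3 (payoff 9).
Country 2's best responses — vs R1: C3 (payoff 9); vs R2: C3 (payoff 8); vs R3: C3 (payoff 9); vs R4: C4 (payoff 8).
The only mutual best response is (R2, C3); neither player gains by switching there.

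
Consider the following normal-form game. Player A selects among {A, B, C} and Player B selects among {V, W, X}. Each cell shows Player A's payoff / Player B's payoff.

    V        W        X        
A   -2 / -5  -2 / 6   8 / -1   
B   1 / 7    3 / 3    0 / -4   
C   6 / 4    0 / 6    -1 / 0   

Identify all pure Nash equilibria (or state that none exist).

Check mutual best responses: a cell is a NE iff neither player can gain by unilaterally deviating.
Player A's best responses — vs V: C (payoff 6); vs W: B (payoff 3); vs X: A (payoff 8).
Player B's best responses — vs A: W (payoff 6); vs B: V (payoff 7); vs C: W (payoff 6).
No cell has both players best-responding. For instance, Player A's best reply to W is B, but against B Player B prefers V over W.

There is no pure-strategy Nash equilibrium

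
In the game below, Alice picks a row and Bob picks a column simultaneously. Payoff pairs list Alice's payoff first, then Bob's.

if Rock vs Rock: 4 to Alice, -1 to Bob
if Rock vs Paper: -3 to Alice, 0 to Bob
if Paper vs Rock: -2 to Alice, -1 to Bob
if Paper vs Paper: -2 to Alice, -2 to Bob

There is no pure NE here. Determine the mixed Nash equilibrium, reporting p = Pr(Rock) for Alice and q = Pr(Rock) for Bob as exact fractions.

Each player's mixing probability is pinned down by making the *other* player indifferent.
Bob indifferent between Rock and Paper: p·(-1) + (1−p)·(-1) = p·0 + (1−p)·(-2) ⟹ (-1) + 0p = (-2) + 2p ⟹ p = 1/2.
Alice indifferent between Rock and Paper: q·4 + (1−q)·(-3) = q·(-2) + (1−q)·(-2) ⟹ (-3) + 7q = (-2) + 0q ⟹ q = 1/7.

p = 1/2, q = 1/7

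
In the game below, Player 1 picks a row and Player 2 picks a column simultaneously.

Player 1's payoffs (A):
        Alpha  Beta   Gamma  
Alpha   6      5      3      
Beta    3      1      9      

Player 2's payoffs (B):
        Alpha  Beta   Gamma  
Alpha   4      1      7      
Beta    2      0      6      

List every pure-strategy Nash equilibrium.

Find each player's best response to every opponent strategy; NE are the intersections.
Player 1's best responses — vs Alpha: Alpha (payoff 6); vs Beta: Alpha (payoff 5); vs Gamma: Beta (payoff 9).
Player 2's best responses — vs Alpha: Gamma (payoff 7); vs Beta: Gamma (payoff 6).
The only mutual best response is (Beta, Gamma); neither player gains by switching there.

(Beta, Gamma)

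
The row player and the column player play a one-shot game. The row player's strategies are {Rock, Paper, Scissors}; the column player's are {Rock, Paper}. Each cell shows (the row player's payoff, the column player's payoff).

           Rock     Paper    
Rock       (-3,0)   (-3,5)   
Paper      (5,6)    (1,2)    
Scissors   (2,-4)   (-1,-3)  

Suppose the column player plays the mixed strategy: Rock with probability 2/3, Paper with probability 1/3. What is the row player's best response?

Compute the row player's expected payoff from each pure strategy against the given mix.
Rock: (2/3)·(-3) + (1/3)·(-3) = -3
Paper: (2/3)·5 + (1/3)·1 = 11/3
Scissors: (2/3)·2 + (1/3)·(-1) = 1
Highest expected payoff is 11/3, from Paper.

Paper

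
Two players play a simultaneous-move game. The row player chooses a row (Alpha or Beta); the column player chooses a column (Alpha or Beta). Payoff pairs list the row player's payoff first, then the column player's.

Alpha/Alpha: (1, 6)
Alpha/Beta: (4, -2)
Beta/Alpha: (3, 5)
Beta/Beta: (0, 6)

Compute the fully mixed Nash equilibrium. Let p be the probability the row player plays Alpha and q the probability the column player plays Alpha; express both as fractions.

p = 1/9, q = 2/3

Each player's mixing probability is pinned down by making the *other* player indifferent.
The column player indifferent between Alpha and Beta: p·6 + (1−p)·5 = p·(-2) + (1−p)·6 ⟹ 5 + 1p = 6 + (-8)p ⟹ p = 1/9.
The row player indifferent between Alpha and Beta: q·1 + (1−q)·4 = q·3 + (1−q)·0 ⟹ 4 + (-3)q = 0 + 3q ⟹ q = 2/3.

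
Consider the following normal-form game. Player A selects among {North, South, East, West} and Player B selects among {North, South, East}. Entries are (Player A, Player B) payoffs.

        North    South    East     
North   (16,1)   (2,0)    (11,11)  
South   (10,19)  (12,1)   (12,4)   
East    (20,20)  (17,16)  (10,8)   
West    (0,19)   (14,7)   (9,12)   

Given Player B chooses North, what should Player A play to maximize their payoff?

East

With Player B fixed at North, Player A's payoffs are: North → 16, South → 10, East → 20, West → 0.
The maximum is 20, achieved by East.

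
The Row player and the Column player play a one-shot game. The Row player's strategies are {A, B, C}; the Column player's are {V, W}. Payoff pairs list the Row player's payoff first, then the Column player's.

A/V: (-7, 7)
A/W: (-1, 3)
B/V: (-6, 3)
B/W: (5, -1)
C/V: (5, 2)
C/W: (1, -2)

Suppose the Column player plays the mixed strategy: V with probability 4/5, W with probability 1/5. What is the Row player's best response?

The Row player's best reply maximizes expected payoff against the mix.
A: (4/5)·(-7) + (1/5)·(-1) = -29/5
B: (4/5)·(-6) + (1/5)·5 = -19/5
C: (4/5)·5 + (1/5)·1 = 21/5
Highest expected payoff is 21/5, from C.

C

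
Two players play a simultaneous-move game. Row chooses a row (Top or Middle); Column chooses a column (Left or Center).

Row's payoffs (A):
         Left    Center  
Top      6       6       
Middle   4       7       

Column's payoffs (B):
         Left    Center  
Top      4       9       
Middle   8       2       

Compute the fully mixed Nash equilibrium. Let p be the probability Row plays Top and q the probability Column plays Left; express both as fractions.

p = 6/11, q = 1/3

In a mixed NE each player is indifferent between their pure strategies, so the opponent's mix sets the indifference.
Column indifferent between Left and Center: p·4 + (1−p)·8 = p·9 + (1−p)·2 ⟹ 8 + (-4)p = 2 + 7p ⟹ p = 6/11.
Row indifferent between Top and Middle: q·6 + (1−q)·6 = q·4 + (1−q)·7 ⟹ 6 + 0q = 7 + (-3)q ⟹ q = 1/3.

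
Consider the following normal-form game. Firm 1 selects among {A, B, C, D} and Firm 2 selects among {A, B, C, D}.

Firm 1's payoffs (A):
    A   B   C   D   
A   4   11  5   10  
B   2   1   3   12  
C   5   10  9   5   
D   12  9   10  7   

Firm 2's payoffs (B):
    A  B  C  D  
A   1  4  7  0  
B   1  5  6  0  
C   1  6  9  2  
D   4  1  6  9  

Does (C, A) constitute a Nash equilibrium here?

No

Holding Firm 2 at A: Firm 1 gets 5 from C but could get 12 by switching to D. Firm 1 has a profitable deviation.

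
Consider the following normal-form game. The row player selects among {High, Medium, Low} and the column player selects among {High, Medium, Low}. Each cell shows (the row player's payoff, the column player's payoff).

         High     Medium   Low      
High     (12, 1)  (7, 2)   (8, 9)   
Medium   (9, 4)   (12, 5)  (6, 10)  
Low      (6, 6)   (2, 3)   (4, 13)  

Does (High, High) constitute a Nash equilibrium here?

No

Holding the column player at High: the row player gets 12 from High, versus 9 from Medium, 6 from Low. No profitable deviation for the row player.
Holding the row player at High: the column player gets 1 from High but could get 9 by switching to Low. The column player has a profitable deviation.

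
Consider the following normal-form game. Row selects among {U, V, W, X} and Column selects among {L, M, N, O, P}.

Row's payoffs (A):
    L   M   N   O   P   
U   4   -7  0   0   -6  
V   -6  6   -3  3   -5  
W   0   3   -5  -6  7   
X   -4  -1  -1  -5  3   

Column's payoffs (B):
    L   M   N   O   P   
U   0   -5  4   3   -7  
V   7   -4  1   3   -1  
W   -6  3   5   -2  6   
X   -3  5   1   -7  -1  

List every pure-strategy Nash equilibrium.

(U, N) and (W, P)

Find each player's best response to every opponent strategy; NE are the intersections.
Row's best responses — vs L: U (payoff 4); vs M: V (payoff 6); vs N: U (payoff 0); vs O: V (payoff 3); vs P: W (payoff 7).
Column's best responses — vs U: N (payoff 4); vs V: L (payoff 7); vs W: P (payoff 6); vs X: M (payoff 5).
Mutual best responses occur at (U, N) and (W, P); at each, neither player gains by switching.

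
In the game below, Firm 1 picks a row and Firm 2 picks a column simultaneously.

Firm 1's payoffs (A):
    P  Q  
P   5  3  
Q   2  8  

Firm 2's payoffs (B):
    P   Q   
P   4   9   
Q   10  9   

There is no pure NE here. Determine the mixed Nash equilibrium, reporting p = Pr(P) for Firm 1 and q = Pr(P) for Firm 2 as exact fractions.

p = 1/6, q = 5/8

Each player's mixing probability is pinned down by making the *other* player indifferent.
Firm 2 indifferent between P and Q: p·4 + (1−p)·10 = p·9 + (1−p)·9 ⟹ 10 + (-6)p = 9 + 0p ⟹ p = 1/6.
Firm 1 indifferent between P and Q: q·5 + (1−q)·3 = q·2 + (1−q)·8 ⟹ 3 + 2q = 8 + (-6)q ⟹ q = 5/8.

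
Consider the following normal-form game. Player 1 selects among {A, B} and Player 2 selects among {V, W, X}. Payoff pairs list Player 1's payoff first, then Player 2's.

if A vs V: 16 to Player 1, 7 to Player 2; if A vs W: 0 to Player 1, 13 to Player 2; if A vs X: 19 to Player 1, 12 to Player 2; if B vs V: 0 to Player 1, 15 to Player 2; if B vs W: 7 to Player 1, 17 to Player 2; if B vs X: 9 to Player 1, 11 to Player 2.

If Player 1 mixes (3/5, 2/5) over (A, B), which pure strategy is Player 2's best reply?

Compute Player 2's expected payoff from each pure strategy against the given mix.
V: (3/5)·7 + (2/5)·15 = 51/5
W: (3/5)·13 + (2/5)·17 = 73/5
X: (3/5)·12 + (2/5)·11 = 58/5
Highest expected payoff is 73/5, from W.

W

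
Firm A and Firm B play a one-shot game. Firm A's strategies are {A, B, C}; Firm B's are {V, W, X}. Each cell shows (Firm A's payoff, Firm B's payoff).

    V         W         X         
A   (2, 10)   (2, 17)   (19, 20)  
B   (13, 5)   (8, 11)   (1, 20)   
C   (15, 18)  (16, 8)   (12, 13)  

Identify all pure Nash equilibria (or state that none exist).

(A, X) and (C, V)

Find each player's best response to every opponent strategy; NE are the intersections.
Firm A's best responses — vs V: C (payoff 15); vs W: C (payoff 16); vs X: A (payoff 19).
Firm B's best responses — vs A: X (payoff 20); vs B: X (payoff 20); vs C: V (payoff 18).
Mutual best responses occur at (A, X) and (C, V); at each, neither player gains by switching.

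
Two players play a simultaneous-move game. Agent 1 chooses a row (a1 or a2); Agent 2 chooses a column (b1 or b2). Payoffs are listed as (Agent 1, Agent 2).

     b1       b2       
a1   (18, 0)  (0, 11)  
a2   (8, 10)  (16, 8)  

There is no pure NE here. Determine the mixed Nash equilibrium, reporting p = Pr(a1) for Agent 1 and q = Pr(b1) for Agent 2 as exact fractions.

In a mixed NE each player is indifferent between their pure strategies, so the opponent's mix sets the indifference.
Agent 2 indifferent between b1 and b2: p·0 + (1−p)·10 = p·11 + (1−p)·8 ⟹ 10 + (-10)p = 8 + 3p ⟹ p = 2/13.
Agent 1 indifferent between a1 and a2: q·18 + (1−q)·0 = q·8 + (1−q)·16 ⟹ 0 + 18q = 16 + (-8)q ⟹ q = 8/13.

p = 2/13, q = 8/13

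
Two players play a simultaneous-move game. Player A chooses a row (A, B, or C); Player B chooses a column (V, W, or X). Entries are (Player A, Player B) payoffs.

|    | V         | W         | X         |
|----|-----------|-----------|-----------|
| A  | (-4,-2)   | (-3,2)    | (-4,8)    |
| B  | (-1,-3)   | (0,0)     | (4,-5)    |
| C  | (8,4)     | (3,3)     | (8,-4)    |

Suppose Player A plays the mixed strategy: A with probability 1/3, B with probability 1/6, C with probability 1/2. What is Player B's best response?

W

Compute Player B's expected payoff from each pure strategy against the given mix.
V: (1/3)·(-2) + (1/6)·(-3) + (1/2)·4 = 5/6
W: (1/3)·2 + (1/6)·0 + (1/2)·3 = 13/6
X: (1/3)·8 + (1/6)·(-5) + (1/2)·(-4) = -1/6
Highest expected payoff is 13/6, from W.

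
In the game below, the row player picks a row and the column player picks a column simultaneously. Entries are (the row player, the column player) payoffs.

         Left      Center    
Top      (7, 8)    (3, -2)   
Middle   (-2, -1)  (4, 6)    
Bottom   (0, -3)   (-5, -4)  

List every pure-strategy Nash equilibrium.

(Top, Left) and (Middle, Center)

Find each player's best response to every opponent strategy; NE are the intersections.
The row player's best responses — vs Left: Top (payoff 7); vs Center: Middle (payoff 4).
The column player's best responses — vs Top: Left (payoff 8); vs Middle: Center (payoff 6); vs Bottom: Left (payoff -3).
Mutual best responses occur at (Top, Left) and (Middle, Center); at each, neither player gains by switching.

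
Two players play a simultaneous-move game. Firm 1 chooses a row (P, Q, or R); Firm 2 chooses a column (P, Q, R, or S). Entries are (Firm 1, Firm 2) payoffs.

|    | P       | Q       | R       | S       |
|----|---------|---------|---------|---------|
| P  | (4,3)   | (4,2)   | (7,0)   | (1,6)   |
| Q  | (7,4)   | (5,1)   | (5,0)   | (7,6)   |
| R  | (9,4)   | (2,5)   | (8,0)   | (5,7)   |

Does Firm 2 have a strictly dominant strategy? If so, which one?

S

Check whether one of Firm 2's strategies beats all alternatives regardless of what the opponent does.
S strictly dominates: vs P: 6 > each of {3, 2, 0}; vs Q: 6 > each of {4, 1, 0}; vs R: 7 > each of {4, 5, 0}.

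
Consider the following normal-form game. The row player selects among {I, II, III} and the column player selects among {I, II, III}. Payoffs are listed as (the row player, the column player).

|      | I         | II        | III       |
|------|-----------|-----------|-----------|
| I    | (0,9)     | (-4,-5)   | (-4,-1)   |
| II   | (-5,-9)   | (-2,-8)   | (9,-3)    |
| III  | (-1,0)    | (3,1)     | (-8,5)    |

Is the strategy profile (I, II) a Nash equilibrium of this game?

Holding the column player at II: the row player gets -4 from I but could get 3 by switching to III. The row player has a profitable deviation.

No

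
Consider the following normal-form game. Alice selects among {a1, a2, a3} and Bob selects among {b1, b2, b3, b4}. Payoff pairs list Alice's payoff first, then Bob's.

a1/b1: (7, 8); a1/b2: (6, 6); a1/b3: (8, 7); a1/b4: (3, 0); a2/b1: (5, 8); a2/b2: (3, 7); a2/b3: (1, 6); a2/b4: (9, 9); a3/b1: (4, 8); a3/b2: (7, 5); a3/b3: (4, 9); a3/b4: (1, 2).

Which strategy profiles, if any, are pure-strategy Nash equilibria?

Find each player's best response to every opponent strategy; NE are the intersections.
Alice's best responses — vs b1: a1 (payoff 7); vs b2: a3 (payoff 7); vs b3: a1 (payoff 8); vs b4: a2 (payoff 9).
Bob's best responses — vs a1: b1 (payoff 8); vs a2: b4 (payoff 9); vs a3: b3 (payoff 9).
Mutual best responses occur at (a1, b1) and (a2, b4); at each, neither player gains by switching.

(a1, b1) and (a2, b4)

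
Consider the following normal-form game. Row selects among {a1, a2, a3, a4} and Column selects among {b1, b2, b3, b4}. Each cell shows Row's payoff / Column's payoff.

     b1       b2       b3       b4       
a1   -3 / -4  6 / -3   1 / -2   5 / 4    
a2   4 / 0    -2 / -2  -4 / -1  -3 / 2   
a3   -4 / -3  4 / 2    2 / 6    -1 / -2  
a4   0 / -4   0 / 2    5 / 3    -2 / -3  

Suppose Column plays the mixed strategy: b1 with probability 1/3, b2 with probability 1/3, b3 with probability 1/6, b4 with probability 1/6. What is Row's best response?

Row's best reply maximizes expected payoff against the mix.
a1: (1/3)·(-3) + (1/3)·6 + (1/6)·1 + (1/6)·5 = 2
a2: (1/3)·4 + (1/3)·(-2) + (1/6)·(-4) + (1/6)·(-3) = -1/2
a3: (1/3)·(-4) + (1/3)·4 + (1/6)·2 + (1/6)·(-1) = 1/6
a4: (1/3)·0 + (1/3)·0 + (1/6)·5 + (1/6)·(-2) = 1/2
Highest expected payoff is 2, from a1.

a1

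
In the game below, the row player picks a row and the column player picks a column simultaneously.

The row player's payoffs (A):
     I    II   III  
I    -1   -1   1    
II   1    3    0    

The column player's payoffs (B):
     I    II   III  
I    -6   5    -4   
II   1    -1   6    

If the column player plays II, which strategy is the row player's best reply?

II

With the column player fixed at II, the row player's payoffs are: I → -1, II → 3.
The maximum is 3, achieved by II.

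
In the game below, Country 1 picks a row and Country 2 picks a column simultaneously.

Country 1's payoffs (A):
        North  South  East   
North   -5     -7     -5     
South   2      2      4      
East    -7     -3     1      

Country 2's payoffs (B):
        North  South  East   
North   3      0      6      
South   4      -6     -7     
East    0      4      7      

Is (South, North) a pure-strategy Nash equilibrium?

Yes

Holding Country 2 at North: Country 1 gets 2 from South, versus -5 from North, -7 from East. No profitable deviation for Country 1.
Holding Country 1 at South: Country 2 gets 4 from North, versus -6 from South, -7 from East. No profitable deviation for Country 2 either.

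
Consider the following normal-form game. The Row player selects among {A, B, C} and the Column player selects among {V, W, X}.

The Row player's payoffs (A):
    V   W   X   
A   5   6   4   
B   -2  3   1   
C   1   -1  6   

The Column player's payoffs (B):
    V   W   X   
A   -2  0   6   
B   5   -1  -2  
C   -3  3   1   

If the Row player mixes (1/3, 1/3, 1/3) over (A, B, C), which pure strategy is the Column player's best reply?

X

Compute the Column player's expected payoff from each pure strategy against the given mix.
V: (1/3)·(-2) + (1/3)·5 + (1/3)·(-3) = 0
W: (1/3)·0 + (1/3)·(-1) + (1/3)·3 = 2/3
X: (1/3)·6 + (1/3)·(-2) + (1/3)·1 = 5/3
Highest expected payoff is 5/3, from X.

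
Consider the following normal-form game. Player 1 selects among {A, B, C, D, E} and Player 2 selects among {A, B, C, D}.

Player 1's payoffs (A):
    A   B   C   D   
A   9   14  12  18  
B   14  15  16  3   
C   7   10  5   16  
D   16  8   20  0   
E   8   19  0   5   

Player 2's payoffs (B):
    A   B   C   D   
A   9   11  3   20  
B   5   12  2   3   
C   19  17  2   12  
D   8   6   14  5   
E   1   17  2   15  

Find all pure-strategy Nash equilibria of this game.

(A, D), (D, C), and (E, B)

Check mutual best responses: a cell is a NE iff neither player can gain by unilaterally deviating.
Player 1's best responses — vs A: D (payoff 16); vs B: E (payoff 19); vs C: D (payoff 20); vs D: A (payoff 18).
Player 2's best responses — vs A: D (payoff 20); vs B: B (payoff 12); vs C: A (payoff 19); vs D: C (payoff 14); vs E: B (payoff 17).
Mutual best responses occur at (A, D), (D, C), and (E, B); at each, neither player gains by switching.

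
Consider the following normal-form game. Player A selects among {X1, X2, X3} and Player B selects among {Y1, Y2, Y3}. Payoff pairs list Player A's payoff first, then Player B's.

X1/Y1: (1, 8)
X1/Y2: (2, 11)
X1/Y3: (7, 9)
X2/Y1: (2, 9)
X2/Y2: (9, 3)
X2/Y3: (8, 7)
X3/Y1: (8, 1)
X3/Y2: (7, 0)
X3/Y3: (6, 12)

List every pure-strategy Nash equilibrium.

No pure-strategy Nash equilibrium

A profile is a Nash equilibrium when each player is best-responding to the other.
Player A's best responses — vs Y1: X3 (payoff 8); vs Y2: X2 (payoff 9); vs Y3: X2 (payoff 8).
Player B's best responses — vs X1: Y2 (payoff 11); vs X2: Y1 (payoff 9); vs X3: Y3 (payoff 12).
No cell has both players best-responding. For instance, Player A's best reply to Y1 is X3, but against X3 Player B prefers Y3 over Y1.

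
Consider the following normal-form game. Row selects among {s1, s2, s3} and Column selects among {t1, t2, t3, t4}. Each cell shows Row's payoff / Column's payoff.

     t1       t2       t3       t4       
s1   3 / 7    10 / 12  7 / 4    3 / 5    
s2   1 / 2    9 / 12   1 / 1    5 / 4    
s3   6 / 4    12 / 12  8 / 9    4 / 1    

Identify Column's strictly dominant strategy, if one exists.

t2

A strategy is strictly dominant if it gives Column a strictly higher payoff than every other strategy, against every choice by the opponent.
t2 strictly dominates: vs s1: 12 > each of {7, 4, 5}; vs s2: 12 > each of {2, 1, 4}; vs s3: 12 > each of {4, 9, 1}.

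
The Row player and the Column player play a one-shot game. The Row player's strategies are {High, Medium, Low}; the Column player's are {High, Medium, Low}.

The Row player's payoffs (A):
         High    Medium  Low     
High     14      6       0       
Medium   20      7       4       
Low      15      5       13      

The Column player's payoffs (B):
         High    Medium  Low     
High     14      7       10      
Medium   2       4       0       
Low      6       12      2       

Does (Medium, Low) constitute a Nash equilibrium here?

No

Holding the Column player at Low: the Row player gets 4 from Medium but could get 13 by switching to Low. The Row player has a profitable deviation.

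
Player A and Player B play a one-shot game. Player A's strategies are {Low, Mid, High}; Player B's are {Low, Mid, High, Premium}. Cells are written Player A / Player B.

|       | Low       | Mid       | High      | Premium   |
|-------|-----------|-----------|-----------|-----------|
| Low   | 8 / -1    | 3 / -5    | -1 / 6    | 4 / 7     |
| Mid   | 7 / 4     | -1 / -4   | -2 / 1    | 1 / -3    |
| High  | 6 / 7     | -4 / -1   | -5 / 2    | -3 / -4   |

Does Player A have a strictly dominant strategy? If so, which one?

A strategy is strictly dominant if it gives Player A a strictly higher payoff than every other strategy, against every choice by the opponent.
Low strictly dominates: vs Low: 8 > each of {7, 6}; vs Mid: 3 > each of {-1, -4}; vs High: -1 > each of {-2, -5}; vs Premium: 4 > each of {1, -3}.

Low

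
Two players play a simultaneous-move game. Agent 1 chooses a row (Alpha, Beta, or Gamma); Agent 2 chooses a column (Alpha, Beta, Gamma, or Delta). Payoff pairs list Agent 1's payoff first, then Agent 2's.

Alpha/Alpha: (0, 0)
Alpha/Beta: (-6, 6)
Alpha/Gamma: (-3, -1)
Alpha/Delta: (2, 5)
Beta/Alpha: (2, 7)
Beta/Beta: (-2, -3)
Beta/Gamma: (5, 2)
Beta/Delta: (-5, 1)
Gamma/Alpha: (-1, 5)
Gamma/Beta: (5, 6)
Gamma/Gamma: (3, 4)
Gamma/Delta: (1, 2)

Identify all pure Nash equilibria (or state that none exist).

(Beta, Alpha) and (Gamma, Beta)

Check mutual best responses: a cell is a NE iff neither player can gain by unilaterally deviating.
Agent 1's best responses — vs Alpha: Beta (payoff 2); vs Beta: Gamma (payoff 5); vs Gamma: Beta (payoff 5); vs Delta: Alpha (payoff 2).
Agent 2's best responses — vs Alpha: Beta (payoff 6); vs Beta: Alpha (payoff 7); vs Gamma: Beta (payoff 6).
Mutual best responses occur at (Beta, Alpha) and (Gamma, Beta); at each, neither player gains by switching.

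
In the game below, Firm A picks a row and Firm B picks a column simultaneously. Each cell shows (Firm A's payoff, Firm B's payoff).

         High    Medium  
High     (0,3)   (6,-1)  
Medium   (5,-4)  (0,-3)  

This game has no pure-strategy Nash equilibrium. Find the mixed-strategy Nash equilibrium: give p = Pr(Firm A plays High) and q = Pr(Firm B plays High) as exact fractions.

p = 1/5, q = 6/11

In a mixed NE each player is indifferent between their pure strategies, so the opponent's mix sets the indifference.
Firm B indifferent between High and Medium: p·3 + (1−p)·(-4) = p·(-1) + (1−p)·(-3) ⟹ (-4) + 7p = (-3) + 2p ⟹ p = 1/5.
Firm A indifferent between High and Medium: q·0 + (1−q)·6 = q·5 + (1−q)·0 ⟹ 6 + (-6)q = 0 + 5q ⟹ q = 6/11.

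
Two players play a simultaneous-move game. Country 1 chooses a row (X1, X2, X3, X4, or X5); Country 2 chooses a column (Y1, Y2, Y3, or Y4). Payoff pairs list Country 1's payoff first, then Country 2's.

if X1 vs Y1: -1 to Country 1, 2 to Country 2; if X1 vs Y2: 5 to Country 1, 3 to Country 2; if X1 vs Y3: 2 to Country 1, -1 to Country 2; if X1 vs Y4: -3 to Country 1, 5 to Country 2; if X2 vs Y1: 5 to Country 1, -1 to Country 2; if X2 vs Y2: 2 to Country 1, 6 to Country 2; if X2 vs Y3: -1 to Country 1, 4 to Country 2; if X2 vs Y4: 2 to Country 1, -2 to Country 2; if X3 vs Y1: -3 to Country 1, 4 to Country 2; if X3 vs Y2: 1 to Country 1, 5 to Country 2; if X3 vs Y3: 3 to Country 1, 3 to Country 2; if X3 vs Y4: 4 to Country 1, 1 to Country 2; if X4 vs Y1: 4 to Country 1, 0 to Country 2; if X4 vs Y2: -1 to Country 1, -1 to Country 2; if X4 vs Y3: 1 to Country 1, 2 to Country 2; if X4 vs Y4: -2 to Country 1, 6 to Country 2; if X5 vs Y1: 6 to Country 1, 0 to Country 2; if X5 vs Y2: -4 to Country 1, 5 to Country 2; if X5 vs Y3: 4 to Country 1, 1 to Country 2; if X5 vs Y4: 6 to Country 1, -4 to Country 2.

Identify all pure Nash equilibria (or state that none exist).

A profile is a Nash equilibrium when each player is best-responding to the other.
Country 1's best responses — vs Y1: X5 (payoff 6); vs Y2: X1 (payoff 5); vs Y3: X5 (payoff 4); vs Y4: X5 (payoff 6).
Country 2's best responses — vs X1: Y4 (payoff 5); vs X2: Y2 (payoff 6); vs X3: Y2 (payoff 5); vs X4: Y4 (payoff 6); vs X5: Y2 (payoff 5).
No cell has both players best-responding. For instance, Country 1's best reply to Y4 is X5, but against X5 Country 2 prefers Y2 over Y4.

None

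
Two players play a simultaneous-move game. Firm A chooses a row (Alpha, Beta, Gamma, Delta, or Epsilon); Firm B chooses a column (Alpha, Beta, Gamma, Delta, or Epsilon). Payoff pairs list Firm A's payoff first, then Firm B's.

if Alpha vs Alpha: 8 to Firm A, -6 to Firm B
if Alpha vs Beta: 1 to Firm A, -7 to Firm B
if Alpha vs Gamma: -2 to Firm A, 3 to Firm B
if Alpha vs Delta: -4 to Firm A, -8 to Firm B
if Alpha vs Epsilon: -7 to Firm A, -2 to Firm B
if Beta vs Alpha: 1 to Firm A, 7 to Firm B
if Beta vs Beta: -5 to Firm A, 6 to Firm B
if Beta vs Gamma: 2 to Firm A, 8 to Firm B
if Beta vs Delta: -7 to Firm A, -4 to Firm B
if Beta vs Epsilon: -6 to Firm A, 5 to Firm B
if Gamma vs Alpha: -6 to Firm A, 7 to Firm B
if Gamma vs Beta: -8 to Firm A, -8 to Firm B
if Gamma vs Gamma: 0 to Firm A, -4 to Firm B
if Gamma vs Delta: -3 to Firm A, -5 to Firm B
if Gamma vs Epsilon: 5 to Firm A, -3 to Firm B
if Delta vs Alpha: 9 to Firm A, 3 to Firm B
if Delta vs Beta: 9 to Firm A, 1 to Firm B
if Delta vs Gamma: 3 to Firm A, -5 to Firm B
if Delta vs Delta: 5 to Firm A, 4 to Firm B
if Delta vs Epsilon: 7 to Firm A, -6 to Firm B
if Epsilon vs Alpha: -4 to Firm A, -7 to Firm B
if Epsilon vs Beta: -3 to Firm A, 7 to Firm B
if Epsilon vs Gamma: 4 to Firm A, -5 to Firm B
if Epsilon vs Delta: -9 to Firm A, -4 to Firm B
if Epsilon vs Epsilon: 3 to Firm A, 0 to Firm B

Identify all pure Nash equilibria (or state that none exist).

(Delta, Delta)

Check mutual best responses: a cell is a NE iff neither player can gain by unilaterally deviating.
Firm A's best responses — vs Alpha: Delta (payoff 9); vs Beta: Delta (payoff 9); vs Gamma: Epsilon (payoff 4); vs Delta: Delta (payoff 5); vs Epsilon: Delta (payoff 7).
Firm B's best responses — vs Alpha: Gamma (payoff 3); vs Beta: Gamma (payoff 8); vs Gamma: Alpha (payoff 7); vs Delta: Delta (payoff 4); vs Epsilon: Beta (payoff 7).
The only mutual best response is (Delta, Delta); neither player gains by switching there.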